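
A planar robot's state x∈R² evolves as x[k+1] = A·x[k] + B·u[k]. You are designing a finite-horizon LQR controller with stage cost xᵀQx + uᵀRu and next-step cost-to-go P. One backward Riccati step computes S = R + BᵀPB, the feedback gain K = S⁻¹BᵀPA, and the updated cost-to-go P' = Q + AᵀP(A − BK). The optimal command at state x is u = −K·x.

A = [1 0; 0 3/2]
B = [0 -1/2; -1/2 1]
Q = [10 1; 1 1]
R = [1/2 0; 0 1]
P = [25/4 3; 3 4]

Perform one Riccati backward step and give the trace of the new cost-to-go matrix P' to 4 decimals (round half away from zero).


BᵀP = [-1.5000 -2.0000; -0.1250 2.5000]
S = R + BᵀPB = [1/2 0; 0 1] + [1.0000 -1.2500; -1.2500 2.5625] = [1.5000 -1.2500; -1.2500 3.5625]
BᵀPA = [-1.5000 -3.0000; -0.1250 3.7500]
K = S⁻¹·BᵀPA = [-1.4545 -1.5868; -0.5455 0.4959]
A−BK = [0.7273 0.2479; -0.1818 0.2107]
AᵀP(A−BK) = [4.0000 2.1818; 2.1818 2.3802]
P' = Q + AᵀP(A−BK) = [14.0000 3.1818; 3.1818 3.3802]
tr(P') = 17.3802

17.3802


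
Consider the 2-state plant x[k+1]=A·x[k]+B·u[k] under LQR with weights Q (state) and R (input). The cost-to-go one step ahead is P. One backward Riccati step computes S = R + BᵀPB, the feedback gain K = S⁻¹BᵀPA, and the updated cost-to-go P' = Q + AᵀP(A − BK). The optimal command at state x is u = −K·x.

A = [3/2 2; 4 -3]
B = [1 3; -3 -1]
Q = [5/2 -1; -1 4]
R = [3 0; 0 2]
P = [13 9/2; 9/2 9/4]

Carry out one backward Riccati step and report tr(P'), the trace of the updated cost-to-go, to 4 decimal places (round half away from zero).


16.2920

BᵀP = [-0.5000 -2.2500; 34.5000 11.2500]
S = R + BᵀPB = [3 0; 0 2] + [6.2500 0.7500; 0.7500 92.2500] = [9.2500 0.7500; 0.7500 94.2500]
BᵀPA = [-9.7500 5.7500; 96.7500 35.2500]
K = S⁻¹·BᵀPA = [-1.1380 0.5917; 1.0356 0.3693]
A−BK = [-0.4687 0.3004; 1.6215 -0.8557]
AᵀP(A−BK) = [7.9618 -2.2106; -2.2106 1.8301]
P' = Q + AᵀP(A−BK) = [10.4618 -3.2106; -3.2106 5.8301]
tr(P') = 16.2920


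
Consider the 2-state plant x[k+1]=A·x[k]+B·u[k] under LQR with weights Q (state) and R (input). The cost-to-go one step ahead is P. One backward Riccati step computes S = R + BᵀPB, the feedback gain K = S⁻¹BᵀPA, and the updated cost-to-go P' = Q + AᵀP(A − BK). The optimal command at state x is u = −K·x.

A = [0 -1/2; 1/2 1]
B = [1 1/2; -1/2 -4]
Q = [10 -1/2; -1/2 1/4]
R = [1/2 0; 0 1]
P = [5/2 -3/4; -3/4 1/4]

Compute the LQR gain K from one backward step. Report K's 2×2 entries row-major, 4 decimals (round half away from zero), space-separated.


BᵀP = [2.8750 -0.8750; 4.2500 -1.3750]
S = R + BᵀPB = [1/2 0; 0 1] + [3.3125 4.9375; 4.9375 7.6250] = [3.8125 4.9375; 4.9375 8.6250]
BᵀPA = [-0.4375 -2.3125; -0.6875 -3.5000]
K = S⁻¹·BᵀPA = [-0.0446 -0.3133; -0.0542 -0.2265]
A−BK = [0.0717 -0.0735; 0.2609 -0.0625]
AᵀP(A−BK) = [0.0057 0.0198; 0.0198 0.1079]
P' = Q + AᵀP(A−BK) = [10.0057 -0.4802; -0.4802 0.3579]
tr(P') = 10.3637

-0.0446 -0.3133 -0.0542 -0.2265


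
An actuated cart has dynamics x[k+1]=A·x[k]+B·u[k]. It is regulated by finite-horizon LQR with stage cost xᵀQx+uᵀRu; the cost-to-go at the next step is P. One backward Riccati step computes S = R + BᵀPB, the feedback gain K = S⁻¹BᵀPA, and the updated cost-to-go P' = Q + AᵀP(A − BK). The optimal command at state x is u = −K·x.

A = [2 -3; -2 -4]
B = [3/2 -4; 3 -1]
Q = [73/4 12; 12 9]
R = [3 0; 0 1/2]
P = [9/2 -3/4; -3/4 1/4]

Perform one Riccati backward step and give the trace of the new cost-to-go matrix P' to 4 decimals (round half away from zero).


29.3494

BᵀP = [4.5000 -0.3750; -17.2500 2.7500]
S = R + BᵀPB = [3 0; 0 1/2] + [5.6250 -17.6250; -17.6250 66.2500] = [8.6250 -17.6250; -17.6250 66.7500]
BᵀPA = [9.7500 -12.0000; -40.0000 40.7500]
K = S⁻¹·BᵀPA = [-0.2044 -0.3123; -0.6532 0.5280]
A−BK = [-0.3063 -0.4195; -2.0400 -2.5351]
AᵀP(A−BK) = [0.8640 0.6660; 0.6660 1.2354]
P' = Q + AᵀP(A−BK) = [19.1140 12.6660; 12.6660 10.2354]
tr(P') = 29.3494


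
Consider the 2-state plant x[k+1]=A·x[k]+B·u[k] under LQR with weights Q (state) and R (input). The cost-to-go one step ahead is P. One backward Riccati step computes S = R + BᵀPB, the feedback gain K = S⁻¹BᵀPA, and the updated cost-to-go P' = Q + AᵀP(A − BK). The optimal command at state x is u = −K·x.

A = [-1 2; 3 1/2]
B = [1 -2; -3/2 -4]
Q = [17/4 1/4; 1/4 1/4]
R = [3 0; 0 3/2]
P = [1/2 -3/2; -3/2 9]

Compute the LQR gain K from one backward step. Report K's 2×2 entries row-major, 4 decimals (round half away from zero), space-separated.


-0.4418 0.2068 -0.6471 -0.1439

BᵀP = [2.7500 -15.0000; 5.0000 -33.0000]
S = R + BᵀPB = [3 0; 0 3/2] + [25.2500 54.5000; 54.5000 122.0000] = [28.2500 54.5000; 54.5000 123.5000]
BᵀPA = [-47.7500 -2.0000; -104.0000 -6.5000]
K = S⁻¹·BᵀPA = [-0.4418 0.2068; -0.6471 -0.1439]
A−BK = [-1.8525 1.5054; -0.2513 0.2346]
AᵀP(A−BK) = [2.1014 -0.8400; -0.8400 0.7283]
P' = Q + AᵀP(A−BK) = [6.3514 -0.5900; -0.5900 0.9783]
tr(P') = 7.3297


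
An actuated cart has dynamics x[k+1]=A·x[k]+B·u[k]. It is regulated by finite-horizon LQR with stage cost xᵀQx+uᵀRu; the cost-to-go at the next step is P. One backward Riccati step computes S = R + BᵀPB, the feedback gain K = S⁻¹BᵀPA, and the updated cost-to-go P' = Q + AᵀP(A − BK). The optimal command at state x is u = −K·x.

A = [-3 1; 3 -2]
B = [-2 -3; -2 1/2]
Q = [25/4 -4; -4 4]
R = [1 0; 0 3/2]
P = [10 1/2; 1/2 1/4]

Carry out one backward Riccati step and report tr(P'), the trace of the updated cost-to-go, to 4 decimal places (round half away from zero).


13.7618

BᵀP = [-21.0000 -1.5000; -29.7500 -1.3750]
S = R + BᵀPB = [1 0; 0 3/2] + [45.0000 62.2500; 62.2500 88.5625] = [46.0000 62.2500; 62.2500 90.0625]
BᵀPA = [58.5000 -18.0000; 85.1250 -27.0000]
K = S⁻¹·BᵀPA = [-0.1134 0.2226; 1.0236 -0.4537]
A−BK = [-0.1561 0.0842; 2.2614 -1.3279]
AᵀP(A−BK) = [2.7536 -1.4051; -1.4051 0.7582]
P' = Q + AᵀP(A−BK) = [9.0036 -5.4051; -5.4051 4.7582]
tr(P') = 13.7618


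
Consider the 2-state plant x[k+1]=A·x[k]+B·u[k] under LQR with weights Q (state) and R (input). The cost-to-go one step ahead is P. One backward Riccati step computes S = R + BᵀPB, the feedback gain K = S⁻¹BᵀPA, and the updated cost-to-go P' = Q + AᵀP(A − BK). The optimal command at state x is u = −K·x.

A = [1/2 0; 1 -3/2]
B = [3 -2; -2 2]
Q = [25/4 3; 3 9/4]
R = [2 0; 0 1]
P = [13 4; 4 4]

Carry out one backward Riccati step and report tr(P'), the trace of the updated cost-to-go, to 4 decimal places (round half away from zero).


BᵀP = [31.0000 4.0000; -18.0000 0.0000]
S = R + BᵀPB = [2 0; 0 1] + [85.0000 -54.0000; -54.0000 36.0000] = [87.0000 -54.0000; -54.0000 37.0000]
BᵀPA = [19.5000 -6.0000; -9.0000 0.0000]
K = S⁻¹·BᵀPA = [0.7772 -0.7327; 0.8911 -1.0693]
A−BK = [-0.0495 0.0594; 0.7723 -0.8267]
AᵀP(A−BK) = [4.1139 -4.3366; -4.3366 4.6040]
P' = Q + AᵀP(A−BK) = [10.3639 -1.3366; -1.3366 6.8540]
tr(P') = 17.2178

17.2178


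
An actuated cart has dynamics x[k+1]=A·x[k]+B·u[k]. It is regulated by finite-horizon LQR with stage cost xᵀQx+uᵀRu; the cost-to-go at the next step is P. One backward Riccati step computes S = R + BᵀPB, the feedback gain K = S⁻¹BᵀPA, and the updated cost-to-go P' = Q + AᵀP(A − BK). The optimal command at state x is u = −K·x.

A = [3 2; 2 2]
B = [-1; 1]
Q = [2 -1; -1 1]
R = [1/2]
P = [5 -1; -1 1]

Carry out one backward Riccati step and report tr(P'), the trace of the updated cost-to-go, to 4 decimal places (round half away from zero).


BᵀP = [-6.0000 2.0000]
S = R + BᵀPB = [1/2] + [8.0000] = [8.5000]
BᵀPA = [-14.0000 -8.0000]
K = S⁻¹·BᵀPA = [-1.6471 -0.9412]
A−BK = [1.3529 1.0588; 3.6471 2.9412]
AᵀP(A−BK) = [13.9412 10.8235; 10.8235 8.4706]
P' = Q + AᵀP(A−BK) = [15.9412 9.8235; 9.8235 9.4706]
tr(P') = 25.4118

25.4118


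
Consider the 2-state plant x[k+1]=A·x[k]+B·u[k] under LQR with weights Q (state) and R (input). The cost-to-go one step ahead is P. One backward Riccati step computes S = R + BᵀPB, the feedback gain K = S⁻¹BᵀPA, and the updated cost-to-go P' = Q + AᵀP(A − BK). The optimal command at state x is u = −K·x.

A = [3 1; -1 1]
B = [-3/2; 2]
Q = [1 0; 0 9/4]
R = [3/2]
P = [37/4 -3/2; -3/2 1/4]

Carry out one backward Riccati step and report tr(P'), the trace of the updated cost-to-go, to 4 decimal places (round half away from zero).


7.9086

BᵀP = [-16.8750 2.7500]
S = R + BᵀPB = [3/2] + [30.8125] = [32.3125]
BᵀPA = [-53.3750 -14.1250]
K = S⁻¹·BᵀPA = [-1.6518 -0.4371]
A−BK = [0.5222 0.3443; 2.3037 1.8743]
AᵀP(A−BK) = [4.3332 1.1678; 1.1678 0.3254]
P' = Q + AᵀP(A−BK) = [5.3332 1.1678; 1.1678 2.5754]
tr(P') = 7.9086


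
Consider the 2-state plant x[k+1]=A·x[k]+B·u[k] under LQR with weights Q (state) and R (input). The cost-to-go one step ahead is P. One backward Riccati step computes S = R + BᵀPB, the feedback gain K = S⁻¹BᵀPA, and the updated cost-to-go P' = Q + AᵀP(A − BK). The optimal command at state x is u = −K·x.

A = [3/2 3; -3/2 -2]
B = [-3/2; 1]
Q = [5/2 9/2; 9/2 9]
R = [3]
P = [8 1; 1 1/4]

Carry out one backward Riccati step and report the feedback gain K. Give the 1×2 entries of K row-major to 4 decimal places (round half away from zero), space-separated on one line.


BᵀP = [-11.0000 -1.2500]
S = R + BᵀPB = [3] + [15.2500] = [18.2500]
BᵀPA = [-14.6250 -30.5000]
K = S⁻¹·BᵀPA = [-0.8014 -1.6712]
A−BK = [0.2979 0.4932; -0.6986 -0.3288]
AᵀP(A−BK) = [2.3425 4.8082; 4.8082 10.0274]
P' = Q + AᵀP(A−BK) = [4.8425 9.3082; 9.3082 19.0274]
tr(P') = 23.8699

-0.8014 -1.6712


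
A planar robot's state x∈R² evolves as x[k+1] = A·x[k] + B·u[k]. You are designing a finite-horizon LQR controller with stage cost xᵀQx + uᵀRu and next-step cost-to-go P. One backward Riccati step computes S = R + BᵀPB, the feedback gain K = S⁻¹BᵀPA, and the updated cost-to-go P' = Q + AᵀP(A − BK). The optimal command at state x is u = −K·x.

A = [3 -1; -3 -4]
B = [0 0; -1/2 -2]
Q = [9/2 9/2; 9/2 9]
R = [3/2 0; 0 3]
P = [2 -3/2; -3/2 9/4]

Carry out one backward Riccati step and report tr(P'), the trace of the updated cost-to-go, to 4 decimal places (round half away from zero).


BᵀP = [0.7500 -1.1250; 3.0000 -4.5000]
S = R + BᵀPB = [3/2 0; 0 3] + [0.5625 2.2500; 2.2500 9.0000] = [2.0625 2.2500; 2.2500 12.0000]
BᵀPA = [5.6250 3.7500; 22.5000 15.0000]
K = S⁻¹·BᵀPA = [0.8571 0.5714; 1.7143 1.1429]
A−BK = [3.0000 -1.0000; 0.8571 -1.4286]
AᵀP(A−BK) = [21.8571 5.5714; 5.5714 6.7143]
P' = Q + AᵀP(A−BK) = [26.3571 10.0714; 10.0714 15.7143]
tr(P') = 42.0714

42.0714


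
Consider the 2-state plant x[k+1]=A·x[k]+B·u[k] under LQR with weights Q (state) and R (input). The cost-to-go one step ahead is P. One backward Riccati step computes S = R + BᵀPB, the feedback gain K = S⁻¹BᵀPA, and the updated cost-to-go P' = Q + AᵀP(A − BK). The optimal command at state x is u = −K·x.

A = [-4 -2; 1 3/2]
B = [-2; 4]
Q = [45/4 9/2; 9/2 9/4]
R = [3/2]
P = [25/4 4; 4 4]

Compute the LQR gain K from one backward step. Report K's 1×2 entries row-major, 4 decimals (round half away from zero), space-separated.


BᵀP = [3.5000 8.0000]
S = R + BᵀPB = [3/2] + [25.0000] = [26.5000]
BᵀPA = [-6.0000 5.0000]
K = S⁻¹·BᵀPA = [-0.2264 0.1887]
A−BK = [-4.4528 -1.6226; 1.9057 0.7453]
AᵀP(A−BK) = [70.6415 25.1321; 25.1321 9.0566]
P' = Q + AᵀP(A−BK) = [81.8915 29.6321; 29.6321 11.3066]
tr(P') = 93.1981

-0.2264 0.1887


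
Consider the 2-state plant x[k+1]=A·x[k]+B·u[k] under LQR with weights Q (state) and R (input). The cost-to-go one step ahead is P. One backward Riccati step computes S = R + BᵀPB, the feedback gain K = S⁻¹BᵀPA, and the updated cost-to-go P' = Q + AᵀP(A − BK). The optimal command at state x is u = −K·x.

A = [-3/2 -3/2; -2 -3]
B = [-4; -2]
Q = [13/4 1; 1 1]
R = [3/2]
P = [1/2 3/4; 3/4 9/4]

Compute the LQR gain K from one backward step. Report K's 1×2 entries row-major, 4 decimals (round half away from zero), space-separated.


0.6639 0.9098

BᵀP = [-3.5000 -7.5000]
S = R + BᵀPB = [3/2] + [29.0000] = [30.5000]
BᵀPA = [20.2500 27.7500]
K = S⁻¹·BᵀPA = [0.6639 0.9098]
A−BK = [1.1557 2.1393; -0.6721 -1.1803]
AᵀP(A−BK) = [1.1803 1.8258; 1.8258 2.8770]
P' = Q + AᵀP(A−BK) = [4.4303 2.8258; 2.8258 3.8770]
tr(P') = 8.3074


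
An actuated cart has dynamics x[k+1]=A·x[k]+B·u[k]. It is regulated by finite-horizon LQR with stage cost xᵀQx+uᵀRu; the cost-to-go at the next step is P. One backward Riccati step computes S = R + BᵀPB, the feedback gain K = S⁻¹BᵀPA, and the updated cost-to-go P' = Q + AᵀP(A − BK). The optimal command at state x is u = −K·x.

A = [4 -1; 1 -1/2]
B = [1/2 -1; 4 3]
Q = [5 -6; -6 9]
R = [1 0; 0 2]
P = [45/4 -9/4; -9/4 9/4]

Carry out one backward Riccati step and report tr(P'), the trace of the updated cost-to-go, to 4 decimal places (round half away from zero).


33.9080

BᵀP = [-3.3750 7.8750; -18.0000 9.0000]
S = R + BᵀPB = [1 0; 0 2] + [29.8125 27.0000; 27.0000 45.0000] = [30.8125 27.0000; 27.0000 47.0000]
BᵀPA = [-5.6250 -0.5625; -63.0000 13.5000]
K = S⁻¹·BᵀPA = [1.9976 -0.5436; -2.4880 0.5995]
A−BK = [0.5133 -0.1287; 0.4736 -0.1242]
AᵀP(A−BK) = [18.7446 -4.6639; -4.6639 1.1634]
P' = Q + AᵀP(A−BK) = [23.7446 -10.6639; -10.6639 10.1634]
tr(P') = 33.9080


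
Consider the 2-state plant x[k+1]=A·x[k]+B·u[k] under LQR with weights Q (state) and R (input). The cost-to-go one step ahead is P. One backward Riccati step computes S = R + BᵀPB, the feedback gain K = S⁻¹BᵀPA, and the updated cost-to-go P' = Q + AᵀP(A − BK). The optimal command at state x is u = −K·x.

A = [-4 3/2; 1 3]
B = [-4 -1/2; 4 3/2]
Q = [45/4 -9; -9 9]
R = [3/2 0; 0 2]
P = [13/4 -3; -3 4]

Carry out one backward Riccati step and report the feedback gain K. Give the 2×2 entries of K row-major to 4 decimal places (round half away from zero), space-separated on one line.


BᵀP = [-25.0000 28.0000; -6.1250 7.5000]
S = R + BᵀPB = [3/2 0; 0 2] + [212.0000 54.5000; 54.5000 14.3125] = [213.5000 54.5000; 54.5000 16.3125]
BᵀPA = [128.0000 46.5000; 32.0000 13.3125]
K = S⁻¹·BᵀPA = [0.6713 0.0644; -0.2810 0.6010]
A−BK = [-1.4555 2.0581; -1.2636 1.8410]
AᵀP(A−BK) = [3.0704 -3.4729; -3.4729 5.3180]
P' = Q + AᵀP(A−BK) = [14.3204 -12.4729; -12.4729 14.3180]
tr(P') = 28.6384

0.6713 0.0644 -0.2810 0.6010


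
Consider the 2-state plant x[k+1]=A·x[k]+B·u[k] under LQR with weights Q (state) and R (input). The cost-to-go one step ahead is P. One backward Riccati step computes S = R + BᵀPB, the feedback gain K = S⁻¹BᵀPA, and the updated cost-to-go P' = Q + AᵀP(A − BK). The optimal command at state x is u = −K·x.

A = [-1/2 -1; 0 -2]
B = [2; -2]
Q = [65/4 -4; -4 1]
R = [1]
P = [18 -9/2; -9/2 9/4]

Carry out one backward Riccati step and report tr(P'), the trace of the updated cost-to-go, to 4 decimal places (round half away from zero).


BᵀP = [45.0000 -13.5000]
S = R + BᵀPB = [1] + [117.0000] = [118.0000]
BᵀPA = [-22.5000 -18.0000]
K = S⁻¹·BᵀPA = [-0.1907 -0.1525]
A−BK = [-0.1186 -0.6949; -0.3814 -2.3051]
AᵀP(A−BK) = [0.2097 1.0678; 1.0678 6.2542]
P' = Q + AᵀP(A−BK) = [16.4597 -2.9322; -2.9322 7.2542]
tr(P') = 23.7140

23.7140


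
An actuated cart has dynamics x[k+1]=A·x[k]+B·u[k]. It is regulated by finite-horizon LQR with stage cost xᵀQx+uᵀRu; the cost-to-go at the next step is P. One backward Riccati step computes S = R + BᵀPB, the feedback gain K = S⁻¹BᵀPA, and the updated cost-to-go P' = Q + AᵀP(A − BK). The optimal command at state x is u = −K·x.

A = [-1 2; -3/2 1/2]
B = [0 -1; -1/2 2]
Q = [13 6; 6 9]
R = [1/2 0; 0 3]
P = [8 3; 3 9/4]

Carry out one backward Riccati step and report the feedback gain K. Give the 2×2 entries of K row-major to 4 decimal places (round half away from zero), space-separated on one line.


BᵀP = [-1.5000 -1.1250; -2.0000 1.5000]
S = R + BᵀPB = [1/2 0; 0 3] + [0.5625 -0.7500; -0.7500 5.0000] = [1.0625 -0.7500; -0.7500 8.0000]
BᵀPA = [3.1875 -3.5625; -0.2500 -3.2500]
K = S⁻¹·BᵀPA = [3.1890 -3.8976; 0.2677 -0.7717]
A−BK = [-0.7323 1.2283; -0.4409 0.0945]
AᵀP(A−BK) = [11.9646 -15.9567; -15.9567 22.1693]
P' = Q + AᵀP(A−BK) = [24.9646 -9.9567; -9.9567 31.1693]
tr(P') = 56.1339

3.1890 -3.8976 0.2677 -0.7717


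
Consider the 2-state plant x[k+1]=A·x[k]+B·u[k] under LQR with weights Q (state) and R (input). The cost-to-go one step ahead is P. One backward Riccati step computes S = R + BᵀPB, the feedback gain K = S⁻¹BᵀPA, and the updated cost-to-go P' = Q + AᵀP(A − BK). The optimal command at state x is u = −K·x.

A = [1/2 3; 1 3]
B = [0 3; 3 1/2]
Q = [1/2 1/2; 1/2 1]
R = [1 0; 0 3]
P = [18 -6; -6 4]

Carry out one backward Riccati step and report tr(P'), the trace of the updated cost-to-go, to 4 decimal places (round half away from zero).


BᵀP = [-18.0000 12.0000; 51.0000 -16.0000]
S = R + BᵀPB = [1 0; 0 3] + [36.0000 -48.0000; -48.0000 145.0000] = [37.0000 -48.0000; -48.0000 148.0000]
BᵀPA = [3.0000 -18.0000; 9.5000 105.0000]
K = S⁻¹·BᵀPA = [0.2837 0.7491; 0.1562 0.9524]
A−BK = [0.0314 0.1428; 0.0707 0.2766]
AᵀP(A−BK) = [0.1648 0.7051; 0.7051 3.4814]
P' = Q + AᵀP(A−BK) = [0.6648 1.2051; 1.2051 4.4814]
tr(P') = 5.1462

5.1462


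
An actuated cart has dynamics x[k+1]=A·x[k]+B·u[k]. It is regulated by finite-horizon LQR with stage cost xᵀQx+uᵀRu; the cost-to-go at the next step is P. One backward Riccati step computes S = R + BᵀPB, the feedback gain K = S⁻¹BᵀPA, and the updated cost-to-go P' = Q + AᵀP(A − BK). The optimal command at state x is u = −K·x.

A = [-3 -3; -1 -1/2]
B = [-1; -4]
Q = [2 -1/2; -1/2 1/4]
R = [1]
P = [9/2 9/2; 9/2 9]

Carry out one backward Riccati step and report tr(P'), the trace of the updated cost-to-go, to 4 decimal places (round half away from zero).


30.6115

BᵀP = [-22.5000 -40.5000]
S = R + BᵀPB = [1] + [184.5000] = [185.5000]
BᵀPA = [108.0000 87.7500]
K = S⁻¹·BᵀPA = [0.5822 0.4730]
A−BK = [-2.4178 -2.5270; 1.3288 1.3922]
AᵀP(A−BK) = [13.6213 14.1611; 14.1611 14.7402]
P' = Q + AᵀP(A−BK) = [15.6213 13.6611; 13.6611 14.9902]
tr(P') = 30.6115


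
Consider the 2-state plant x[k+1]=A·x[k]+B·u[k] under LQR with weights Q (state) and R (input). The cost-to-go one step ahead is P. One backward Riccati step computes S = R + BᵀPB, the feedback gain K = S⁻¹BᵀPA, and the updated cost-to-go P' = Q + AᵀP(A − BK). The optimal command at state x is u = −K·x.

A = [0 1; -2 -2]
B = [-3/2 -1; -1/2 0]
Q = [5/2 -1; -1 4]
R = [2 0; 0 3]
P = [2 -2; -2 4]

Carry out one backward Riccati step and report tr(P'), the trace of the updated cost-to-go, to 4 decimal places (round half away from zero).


BᵀP = [-2.0000 1.0000; -2.0000 2.0000]
S = R + BᵀPB = [2 0; 0 3] + [2.5000 2.0000; 2.0000 2.0000] = [4.5000 2.0000; 2.0000 5.0000]
BᵀPA = [-2.0000 -4.0000; -4.0000 -6.0000]
K = S⁻¹·BᵀPA = [-0.1081 -0.4324; -0.7568 -1.0270]
A−BK = [-0.9189 -0.6757; -2.0541 -2.2162]
AᵀP(A−BK) = [12.7568 15.0270; 15.0270 18.1081]
P' = Q + AᵀP(A−BK) = [15.2568 14.0270; 14.0270 22.1081]
tr(P') = 37.3649

37.3649


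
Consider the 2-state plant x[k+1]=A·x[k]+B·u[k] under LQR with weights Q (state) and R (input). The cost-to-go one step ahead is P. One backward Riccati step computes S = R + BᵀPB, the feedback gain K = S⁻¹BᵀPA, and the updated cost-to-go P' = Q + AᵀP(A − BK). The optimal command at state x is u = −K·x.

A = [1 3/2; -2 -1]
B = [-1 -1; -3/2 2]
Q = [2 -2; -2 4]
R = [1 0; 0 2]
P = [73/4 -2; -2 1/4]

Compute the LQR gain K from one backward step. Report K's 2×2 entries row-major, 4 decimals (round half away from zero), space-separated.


BᵀP = [-15.2500 1.6250; -22.2500 2.5000]
S = R + BᵀPB = [1 0; 0 2] + [12.8125 18.5000; 18.5000 27.2500] = [13.8125 18.5000; 18.5000 29.2500]
BᵀPA = [-18.5000 -24.5000; -27.2500 -35.8750]
K = S⁻¹·BᵀPA = [-0.5990 -0.8571; -0.5527 -0.6844]
A−BK = [-0.1518 -0.0415; -1.7931 -0.9168]
AᵀP(A−BK) = [1.1055 1.3688; 1.3688 1.7608]
P' = Q + AᵀP(A−BK) = [3.1055 -0.6312; -0.6312 5.7608]
tr(P') = 8.8663

-0.5990 -0.8571 -0.5527 -0.6844


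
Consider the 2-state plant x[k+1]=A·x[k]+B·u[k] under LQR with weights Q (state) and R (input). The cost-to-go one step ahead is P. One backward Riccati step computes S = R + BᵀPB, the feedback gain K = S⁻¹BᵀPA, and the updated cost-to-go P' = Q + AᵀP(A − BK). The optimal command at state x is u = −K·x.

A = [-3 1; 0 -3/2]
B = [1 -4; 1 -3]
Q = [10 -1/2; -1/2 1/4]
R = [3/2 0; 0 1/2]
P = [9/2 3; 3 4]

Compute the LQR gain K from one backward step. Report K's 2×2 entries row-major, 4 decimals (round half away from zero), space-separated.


0.2430 -0.2875 0.5174 -0.0314

BᵀP = [7.5000 7.0000; -27.0000 -24.0000]
S = R + BᵀPB = [3/2 0; 0 1/2] + [14.5000 -51.0000; -51.0000 180.0000] = [16.0000 -51.0000; -51.0000 180.5000]
BᵀPA = [-22.5000 -3.0000; 81.0000 9.0000]
K = S⁻¹·BᵀPA = [0.2430 -0.2875; 0.5174 -0.0314]
A−BK = [-1.1733 1.1620; 1.3092 -1.3066]
AᵀP(A−BK) = [4.0571 -3.9277; -3.9277 3.9199]
P' = Q + AᵀP(A−BK) = [14.0571 -4.4277; -4.4277 4.1699]
tr(P') = 18.2269


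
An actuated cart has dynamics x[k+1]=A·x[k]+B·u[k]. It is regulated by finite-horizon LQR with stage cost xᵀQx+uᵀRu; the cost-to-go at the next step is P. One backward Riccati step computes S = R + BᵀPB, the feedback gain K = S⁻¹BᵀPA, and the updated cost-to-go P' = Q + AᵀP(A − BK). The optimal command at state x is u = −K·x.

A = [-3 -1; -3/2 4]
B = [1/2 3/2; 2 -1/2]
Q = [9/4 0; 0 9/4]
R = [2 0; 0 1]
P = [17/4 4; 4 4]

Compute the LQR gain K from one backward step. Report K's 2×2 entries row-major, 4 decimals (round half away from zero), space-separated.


-1.2313 1.0214 -1.1832 0.2193

BᵀP = [10.1250 10.0000; 4.3750 4.0000]
S = R + BᵀPB = [2 0; 0 1] + [25.0625 10.1875; 10.1875 4.5625] = [27.0625 10.1875; 10.1875 5.5625]
BᵀPA = [-45.3750 29.8750; -19.1250 11.6250]
K = S⁻¹·BᵀPA = [-1.2313 1.0214; -1.1832 0.2193]
A−BK = [-0.6096 -1.8396; 0.3710 2.0668]
AᵀP(A−BK) = [4.7527 -2.7112; -2.7112 3.1872]
P' = Q + AᵀP(A−BK) = [7.0027 -2.7112; -2.7112 5.4372]
tr(P') = 12.4398


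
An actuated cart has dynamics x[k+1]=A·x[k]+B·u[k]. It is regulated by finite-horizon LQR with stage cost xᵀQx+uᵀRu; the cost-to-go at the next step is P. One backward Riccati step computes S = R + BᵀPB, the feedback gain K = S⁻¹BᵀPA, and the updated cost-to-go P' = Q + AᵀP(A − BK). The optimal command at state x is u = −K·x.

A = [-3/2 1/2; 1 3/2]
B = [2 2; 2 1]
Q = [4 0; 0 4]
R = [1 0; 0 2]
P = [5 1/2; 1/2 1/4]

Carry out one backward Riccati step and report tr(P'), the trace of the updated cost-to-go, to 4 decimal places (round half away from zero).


BᵀP = [11.0000 1.5000; 10.5000 1.2500]
S = R + BᵀPB = [1 0; 0 2] + [25.0000 23.5000; 23.5000 22.2500] = [26.0000 23.5000; 23.5000 24.2500]
BᵀPA = [-15.0000 7.7500; -14.5000 7.1250]
K = S⁻¹·BᵀPA = [-0.2939 0.2620; -0.3131 0.0399]
A−BK = [-0.2859 -0.1038; 1.9010 0.9361]
AᵀP(A−BK) = [1.0511 0.2588; 0.2588 0.2476]
P' = Q + AᵀP(A−BK) = [5.0511 0.2588; 0.2588 4.2476]
tr(P') = 9.2987

9.2987


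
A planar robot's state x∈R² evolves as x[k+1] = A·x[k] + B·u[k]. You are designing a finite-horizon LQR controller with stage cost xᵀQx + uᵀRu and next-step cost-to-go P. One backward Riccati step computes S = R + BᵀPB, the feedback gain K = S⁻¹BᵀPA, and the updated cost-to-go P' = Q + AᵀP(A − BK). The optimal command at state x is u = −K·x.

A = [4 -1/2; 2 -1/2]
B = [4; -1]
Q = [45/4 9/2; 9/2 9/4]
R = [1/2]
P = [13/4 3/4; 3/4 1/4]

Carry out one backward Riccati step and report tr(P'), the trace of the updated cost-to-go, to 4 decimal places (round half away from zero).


BᵀP = [12.2500 2.7500]
S = R + BᵀPB = [1/2] + [46.2500] = [46.7500]
BᵀPA = [54.5000 -7.5000]
K = S⁻¹·BᵀPA = [1.1658 -0.1604]
A−BK = [-0.6631 0.1417; 3.1658 -0.6604]
AᵀP(A−BK) = [1.4652 -0.2567; -0.2567 0.0468]
P' = Q + AᵀP(A−BK) = [12.7152 4.2433; 4.2433 2.2968]
tr(P') = 15.0120

15.0120


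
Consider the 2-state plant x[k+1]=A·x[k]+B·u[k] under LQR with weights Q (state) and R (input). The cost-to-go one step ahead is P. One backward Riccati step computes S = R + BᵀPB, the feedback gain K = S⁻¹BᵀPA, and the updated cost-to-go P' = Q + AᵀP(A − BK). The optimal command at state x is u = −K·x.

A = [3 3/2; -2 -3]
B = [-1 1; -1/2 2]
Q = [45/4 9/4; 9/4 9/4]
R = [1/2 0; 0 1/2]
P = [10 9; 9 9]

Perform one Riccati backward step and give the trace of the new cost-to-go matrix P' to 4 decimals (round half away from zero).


21.5212

BᵀP = [-14.5000 -13.5000; 28.0000 27.0000]
S = R + BᵀPB = [1/2 0; 0 1/2] + [21.2500 -41.5000; -41.5000 82.0000] = [21.7500 -41.5000; -41.5000 82.5000]
BᵀPA = [-16.5000 18.7500; 30.0000 -39.0000]
K = S⁻¹·BᵀPA = [-1.6118 -0.9931; -0.4471 -0.9723]
A−BK = [1.8354 1.4792; -1.9116 -1.5520]
AᵀP(A−BK) = [4.8198 3.7825; 3.7825 3.2015]
P' = Q + AᵀP(A−BK) = [16.0698 6.0325; 6.0325 5.4515]
tr(P') = 21.5212


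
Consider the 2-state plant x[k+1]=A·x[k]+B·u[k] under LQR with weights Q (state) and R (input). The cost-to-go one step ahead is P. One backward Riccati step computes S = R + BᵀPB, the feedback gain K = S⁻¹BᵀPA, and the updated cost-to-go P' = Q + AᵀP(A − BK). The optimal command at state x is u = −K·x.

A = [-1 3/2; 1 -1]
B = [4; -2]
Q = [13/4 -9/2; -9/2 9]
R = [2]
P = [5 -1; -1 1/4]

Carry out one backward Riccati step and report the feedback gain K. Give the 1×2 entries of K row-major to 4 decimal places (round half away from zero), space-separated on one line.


BᵀP = [22.0000 -4.5000]
S = R + BᵀPB = [2] + [97.0000] = [99.0000]
BᵀPA = [-26.5000 37.5000]
K = S⁻¹·BᵀPA = [-0.2677 0.3788]
A−BK = [0.0707 -0.0152; 0.4646 -0.2424]
AᵀP(A−BK) = [0.1566 -0.2121; -0.2121 0.2955]
P' = Q + AᵀP(A−BK) = [3.4066 -4.7121; -4.7121 9.2955]
tr(P') = 12.7020

-0.2677 0.3788


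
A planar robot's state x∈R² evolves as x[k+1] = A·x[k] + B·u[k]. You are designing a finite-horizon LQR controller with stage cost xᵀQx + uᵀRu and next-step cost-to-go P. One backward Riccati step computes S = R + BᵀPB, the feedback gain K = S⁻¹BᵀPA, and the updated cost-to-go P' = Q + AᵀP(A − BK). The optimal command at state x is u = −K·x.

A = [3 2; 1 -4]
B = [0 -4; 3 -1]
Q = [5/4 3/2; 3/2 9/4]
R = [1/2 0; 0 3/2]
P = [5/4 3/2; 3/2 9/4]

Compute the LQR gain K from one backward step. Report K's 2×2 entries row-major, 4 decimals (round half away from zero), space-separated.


BᵀP = [4.5000 6.7500; -6.5000 -8.2500]
S = R + BᵀPB = [1/2 0; 0 3/2] + [20.2500 -24.7500; -24.7500 34.2500] = [20.7500 -24.7500; -24.7500 35.7500]
BᵀPA = [20.2500 -18.0000; -27.7500 20.0000]
K = S⁻¹·BᵀPA = [0.2872 -1.1489; -0.5774 -0.2360]
A−BK = [0.6905 1.0561; -0.4391 -0.7892]
AᵀP(A−BK) = [0.6615 0.2176; 0.2176 1.0387]
P' = Q + AᵀP(A−BK) = [1.9115 1.7176; 1.7176 3.2887]
tr(P') = 5.2002

0.2872 -1.1489 -0.5774 -0.2360


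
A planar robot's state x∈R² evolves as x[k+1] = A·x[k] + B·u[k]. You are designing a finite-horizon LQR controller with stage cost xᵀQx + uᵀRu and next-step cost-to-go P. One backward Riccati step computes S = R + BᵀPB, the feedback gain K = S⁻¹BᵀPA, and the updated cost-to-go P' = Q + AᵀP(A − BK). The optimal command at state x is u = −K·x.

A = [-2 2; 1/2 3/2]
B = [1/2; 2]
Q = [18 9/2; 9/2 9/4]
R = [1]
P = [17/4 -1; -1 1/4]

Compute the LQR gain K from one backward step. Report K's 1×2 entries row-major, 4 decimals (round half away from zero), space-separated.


BᵀP = [0.1250 0.0000]
S = R + BᵀPB = [1] + [0.0625] = [1.0625]
BᵀPA = [-0.2500 0.2500]
K = S⁻¹·BᵀPA = [-0.2353 0.2353]
A−BK = [-1.8824 1.8824; 0.9706 1.0294]
AᵀP(A−BK) = [19.0037 -14.7537; -14.7537 11.5037]
P' = Q + AᵀP(A−BK) = [37.0037 -10.2537; -10.2537 13.7537]
tr(P') = 50.7574

-0.2353 0.2353


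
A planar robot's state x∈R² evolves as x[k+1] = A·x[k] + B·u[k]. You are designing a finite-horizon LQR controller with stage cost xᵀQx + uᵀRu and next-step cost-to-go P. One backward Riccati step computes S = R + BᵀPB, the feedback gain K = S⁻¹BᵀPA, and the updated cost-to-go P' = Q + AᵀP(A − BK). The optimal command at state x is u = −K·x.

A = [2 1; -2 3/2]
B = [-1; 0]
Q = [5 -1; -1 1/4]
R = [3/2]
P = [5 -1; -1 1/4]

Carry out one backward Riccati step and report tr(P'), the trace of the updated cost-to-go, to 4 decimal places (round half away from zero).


BᵀP = [-5.0000 1.0000]
S = R + BᵀPB = [3/2] + [5.0000] = [6.5000]
BᵀPA = [-12.0000 -3.5000]
K = S⁻¹·BᵀPA = [-1.8462 -0.5385]
A−BK = [0.1538 0.4615; -2.0000 1.5000]
AᵀP(A−BK) = [6.8462 1.7885; 1.7885 0.6779]
P' = Q + AᵀP(A−BK) = [11.8462 0.7885; 0.7885 0.9279]
tr(P') = 12.7740

12.7740


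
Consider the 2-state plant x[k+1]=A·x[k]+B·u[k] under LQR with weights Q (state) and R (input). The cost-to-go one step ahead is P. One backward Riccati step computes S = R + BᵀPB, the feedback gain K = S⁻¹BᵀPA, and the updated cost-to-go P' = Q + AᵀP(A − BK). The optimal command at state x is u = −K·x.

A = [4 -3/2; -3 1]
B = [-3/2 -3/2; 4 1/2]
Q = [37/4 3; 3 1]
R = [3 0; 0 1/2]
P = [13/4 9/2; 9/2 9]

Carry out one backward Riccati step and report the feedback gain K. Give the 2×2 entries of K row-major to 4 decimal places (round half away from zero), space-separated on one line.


-0.4427 0.1312 -1.8086 0.7099

BᵀP = [13.1250 29.2500; -2.6250 -2.2500]
S = R + BᵀPB = [3 0; 0 1/2] + [97.3125 -5.0625; -5.0625 2.8125] = [100.3125 -5.0625; -5.0625 3.3125]
BᵀPA = [-35.2500 9.5625; -3.7500 1.6875]
K = S⁻¹·BᵀPA = [-0.4427 0.1312; -1.8086 0.7099]
A−BK = [0.6231 -0.2385; -0.3250 0.1205]
AᵀP(A−BK) = [2.6133 -0.9648; -0.9648 0.3604]
P' = Q + AᵀP(A−BK) = [11.8633 2.0352; 2.0352 1.3604]
tr(P') = 13.2237


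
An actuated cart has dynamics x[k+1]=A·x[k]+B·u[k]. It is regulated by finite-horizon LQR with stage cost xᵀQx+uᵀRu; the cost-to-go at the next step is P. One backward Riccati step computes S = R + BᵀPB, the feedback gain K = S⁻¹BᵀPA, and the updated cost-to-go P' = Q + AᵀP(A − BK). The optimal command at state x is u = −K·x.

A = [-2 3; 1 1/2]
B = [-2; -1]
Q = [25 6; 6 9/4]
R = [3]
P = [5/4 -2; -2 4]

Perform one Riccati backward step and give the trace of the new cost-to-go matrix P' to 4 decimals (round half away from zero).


BᵀP = [-0.5000 0.0000]
S = R + BᵀPB = [3] + [1.0000] = [4.0000]
BᵀPA = [1.0000 -1.5000]
K = S⁻¹·BᵀPA = [0.2500 -0.3750]
A−BK = [-1.5000 2.2500; 1.2500 0.1250]
AᵀP(A−BK) = [16.7500 -9.1250; -9.1250 5.6875]
P' = Q + AᵀP(A−BK) = [41.7500 -3.1250; -3.1250 7.9375]
tr(P') = 49.6875

49.6875


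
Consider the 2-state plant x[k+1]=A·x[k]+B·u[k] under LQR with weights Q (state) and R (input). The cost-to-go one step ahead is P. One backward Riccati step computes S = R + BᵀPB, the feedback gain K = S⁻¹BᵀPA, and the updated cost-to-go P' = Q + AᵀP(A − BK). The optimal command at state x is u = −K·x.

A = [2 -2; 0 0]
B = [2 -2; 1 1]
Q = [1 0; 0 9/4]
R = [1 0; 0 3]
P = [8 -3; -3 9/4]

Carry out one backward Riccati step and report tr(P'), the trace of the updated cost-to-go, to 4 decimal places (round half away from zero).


5.0962

BᵀP = [13.0000 -3.7500; -19.0000 8.2500]
S = R + BᵀPB = [1 0; 0 3] + [22.2500 -29.7500; -29.7500 46.2500] = [23.2500 -29.7500; -29.7500 49.2500]
BᵀPA = [26.0000 -26.0000; -38.0000 38.0000]
K = S⁻¹·BᵀPA = [0.5769 -0.5769; -0.4231 0.4231]
A−BK = [0.0000 0.0000; -0.1538 0.1538]
AᵀP(A−BK) = [0.9231 -0.9231; -0.9231 0.9231]
P' = Q + AᵀP(A−BK) = [1.9231 -0.9231; -0.9231 3.1731]
tr(P') = 5.0962


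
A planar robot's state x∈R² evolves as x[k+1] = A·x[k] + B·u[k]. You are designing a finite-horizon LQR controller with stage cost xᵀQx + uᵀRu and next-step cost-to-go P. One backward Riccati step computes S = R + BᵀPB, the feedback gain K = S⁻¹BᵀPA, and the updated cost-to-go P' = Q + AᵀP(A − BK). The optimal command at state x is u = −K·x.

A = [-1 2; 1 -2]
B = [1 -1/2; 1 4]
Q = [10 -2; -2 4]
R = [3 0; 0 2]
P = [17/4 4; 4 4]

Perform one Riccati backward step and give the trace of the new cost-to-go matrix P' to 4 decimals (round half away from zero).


15.1229

BᵀP = [8.2500 8.0000; 13.8750 14.0000]
S = R + BᵀPB = [3 0; 0 2] + [16.2500 27.8750; 27.8750 49.0625] = [19.2500 27.8750; 27.8750 51.0625]
BᵀPA = [-0.2500 0.5000; 0.1250 -0.2500]
K = S⁻¹·BᵀPA = [-0.0789 0.1578; 0.0455 -0.0910]
A−BK = [-0.8983 1.7967; 0.8968 -1.7936]
AᵀP(A−BK) = [0.2246 -0.4492; -0.4492 0.8983]
P' = Q + AᵀP(A−BK) = [10.2246 -2.4492; -2.4492 4.8983]
tr(P') = 15.1229


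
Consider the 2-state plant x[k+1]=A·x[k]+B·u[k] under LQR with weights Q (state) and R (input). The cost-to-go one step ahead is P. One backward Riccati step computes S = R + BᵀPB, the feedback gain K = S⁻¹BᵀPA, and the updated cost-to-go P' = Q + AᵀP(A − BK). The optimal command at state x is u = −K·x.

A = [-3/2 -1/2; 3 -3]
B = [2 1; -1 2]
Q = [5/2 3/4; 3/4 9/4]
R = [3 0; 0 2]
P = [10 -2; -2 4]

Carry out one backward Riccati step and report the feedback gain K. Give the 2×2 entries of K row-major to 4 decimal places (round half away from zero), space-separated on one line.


BᵀP = [22.0000 -8.0000; 6.0000 6.0000]
S = R + BᵀPB = [3 0; 0 2] + [52.0000 6.0000; 6.0000 18.0000] = [55.0000 6.0000; 6.0000 20.0000]
BᵀPA = [-57.0000 13.0000; 9.0000 -21.0000]
K = S⁻¹·BᵀPA = [-1.1222 0.3628; 0.7867 -1.1588]
A−BK = [-0.0423 -0.0667; 0.3045 -0.3195]
AᵀP(A−BK) = [5.4558 -3.3919; -3.3919 3.4483]
P' = Q + AᵀP(A−BK) = [7.9558 -2.6419; -2.6419 5.6983]
tr(P') = 13.6541

-1.1222 0.3628 0.7867 -1.1588


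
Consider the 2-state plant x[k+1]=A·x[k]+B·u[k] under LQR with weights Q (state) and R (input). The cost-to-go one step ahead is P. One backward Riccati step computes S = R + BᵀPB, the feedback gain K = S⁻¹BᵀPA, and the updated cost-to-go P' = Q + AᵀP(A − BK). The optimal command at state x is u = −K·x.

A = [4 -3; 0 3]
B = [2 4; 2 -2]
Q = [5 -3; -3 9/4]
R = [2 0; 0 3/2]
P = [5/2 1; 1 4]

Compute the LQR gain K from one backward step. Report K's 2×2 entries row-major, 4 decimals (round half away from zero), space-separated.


0.6336 0.4626 0.6490 -0.9566

BᵀP = [7.0000 10.0000; 8.0000 -4.0000]
S = R + BᵀPB = [2 0; 0 3/2] + [34.0000 8.0000; 8.0000 40.0000] = [36.0000 8.0000; 8.0000 41.5000]
BᵀPA = [28.0000 9.0000; 32.0000 -36.0000]
K = S⁻¹·BᵀPA = [0.6336 0.4626; 0.6490 -0.9566]
A−BK = [0.1371 -0.0986; 0.0308 0.1615]
AᵀP(A−BK) = [1.4937 -0.3399; -0.3399 1.8976]
P' = Q + AᵀP(A−BK) = [6.4937 -3.3399; -3.3399 4.1476]
tr(P') = 10.6413


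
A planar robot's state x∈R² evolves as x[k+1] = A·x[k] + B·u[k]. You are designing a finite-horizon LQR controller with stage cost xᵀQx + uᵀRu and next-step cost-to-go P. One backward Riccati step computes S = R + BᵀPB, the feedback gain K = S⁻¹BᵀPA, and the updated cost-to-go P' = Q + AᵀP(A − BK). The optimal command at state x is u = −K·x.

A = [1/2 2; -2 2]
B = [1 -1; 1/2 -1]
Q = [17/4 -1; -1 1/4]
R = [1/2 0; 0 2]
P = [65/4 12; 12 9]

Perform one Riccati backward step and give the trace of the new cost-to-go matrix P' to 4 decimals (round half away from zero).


7.3373

BᵀP = [22.2500 16.5000; -28.2500 -21.0000]
S = R + BᵀPB = [1/2 0; 0 2] + [30.5000 -38.7500; -38.7500 49.2500] = [31.0000 -38.7500; -38.7500 51.2500]
BᵀPA = [-21.8750 77.5000; 27.8750 -98.5000]
K = S⁻¹·BᵀPA = [-0.4695 1.7778; 0.1889 -0.5778]
A−BK = [1.1584 -0.3556; -1.5763 0.5333]
AᵀP(A−BK) = [0.5262 -0.7556; -0.7556 2.3111]
P' = Q + AᵀP(A−BK) = [4.7762 -1.7556; -1.7556 2.5611]
tr(P') = 7.3373


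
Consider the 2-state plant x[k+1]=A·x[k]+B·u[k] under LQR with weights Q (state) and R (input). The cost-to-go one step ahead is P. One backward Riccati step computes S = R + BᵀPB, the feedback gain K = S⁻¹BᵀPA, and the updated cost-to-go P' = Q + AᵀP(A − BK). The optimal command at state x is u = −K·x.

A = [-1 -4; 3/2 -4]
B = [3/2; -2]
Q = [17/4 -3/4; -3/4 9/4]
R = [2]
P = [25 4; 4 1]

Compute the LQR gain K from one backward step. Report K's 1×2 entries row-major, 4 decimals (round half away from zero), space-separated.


-0.6144 -3.5033

BᵀP = [29.5000 4.0000]
S = R + BᵀPB = [2] + [36.2500] = [38.2500]
BᵀPA = [-23.5000 -134.0000]
K = S⁻¹·BᵀPA = [-0.6144 -3.5033]
A−BK = [-0.0784 1.2549; 0.2712 -11.0065]
AᵀP(A−BK) = [0.8121 3.6732; 3.6732 74.5621]
P' = Q + AᵀP(A−BK) = [5.0621 2.9232; 2.9232 76.8121]
tr(P') = 81.8742


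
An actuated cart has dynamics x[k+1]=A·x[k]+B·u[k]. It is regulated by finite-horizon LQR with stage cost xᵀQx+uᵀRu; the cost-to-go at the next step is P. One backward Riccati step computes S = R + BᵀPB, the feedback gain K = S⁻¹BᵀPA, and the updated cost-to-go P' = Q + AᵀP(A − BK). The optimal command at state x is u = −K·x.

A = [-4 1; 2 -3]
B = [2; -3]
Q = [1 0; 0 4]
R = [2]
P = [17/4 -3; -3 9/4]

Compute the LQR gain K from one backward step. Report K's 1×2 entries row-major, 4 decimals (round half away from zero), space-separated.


-1.2691 0.7409

BᵀP = [17.5000 -12.7500]
S = R + BᵀPB = [2] + [73.2500] = [75.2500]
BᵀPA = [-95.5000 55.7500]
K = S⁻¹·BᵀPA = [-1.2691 0.7409]
A−BK = [-1.4618 -0.4817; -1.8073 -0.7774]
AᵀP(A−BK) = [3.8007 -1.7475; -1.7475 1.1968]
P' = Q + AᵀP(A−BK) = [4.8007 -1.7475; -1.7475 5.1968]
tr(P') = 9.9975


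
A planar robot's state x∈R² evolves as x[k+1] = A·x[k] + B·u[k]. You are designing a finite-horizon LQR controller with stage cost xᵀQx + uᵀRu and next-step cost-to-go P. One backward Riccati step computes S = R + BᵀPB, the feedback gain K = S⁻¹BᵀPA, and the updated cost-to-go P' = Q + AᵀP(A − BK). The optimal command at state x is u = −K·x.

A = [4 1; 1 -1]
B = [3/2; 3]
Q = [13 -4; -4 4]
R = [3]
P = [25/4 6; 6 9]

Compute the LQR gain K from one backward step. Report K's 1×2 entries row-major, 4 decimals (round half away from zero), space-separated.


0.9568 -0.0567

BᵀP = [27.3750 36.0000]
S = R + BᵀPB = [3] + [149.0625] = [152.0625]
BᵀPA = [145.5000 -8.6250]
K = S⁻¹·BᵀPA = [0.9568 -0.0567]
A−BK = [2.5647 1.0851; -1.8705 -0.8298]
AᵀP(A−BK) = [17.7793 6.2528; 6.2528 2.7608]
P' = Q + AᵀP(A−BK) = [30.7793 2.2528; 2.2528 6.7608]
tr(P') = 37.5401


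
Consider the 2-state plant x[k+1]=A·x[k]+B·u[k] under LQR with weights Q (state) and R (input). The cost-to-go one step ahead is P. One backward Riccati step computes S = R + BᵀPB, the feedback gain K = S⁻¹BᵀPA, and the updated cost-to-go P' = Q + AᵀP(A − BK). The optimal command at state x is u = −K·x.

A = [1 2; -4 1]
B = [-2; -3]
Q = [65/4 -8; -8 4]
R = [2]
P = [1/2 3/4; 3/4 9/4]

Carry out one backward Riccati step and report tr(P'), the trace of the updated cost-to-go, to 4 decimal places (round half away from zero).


24.8383

BᵀP = [-3.2500 -8.2500]
S = R + BᵀPB = [2] + [31.2500] = [33.2500]
BᵀPA = [29.7500 -14.7500]
K = S⁻¹·BᵀPA = [0.8947 -0.4436]
A−BK = [2.7895 1.1128; -1.3158 -0.3308]
AᵀP(A−BK) = [3.8816 -0.0526; -0.0526 0.7068]
P' = Q + AᵀP(A−BK) = [20.1316 -8.0526; -8.0526 4.7068]
tr(P') = 24.8383


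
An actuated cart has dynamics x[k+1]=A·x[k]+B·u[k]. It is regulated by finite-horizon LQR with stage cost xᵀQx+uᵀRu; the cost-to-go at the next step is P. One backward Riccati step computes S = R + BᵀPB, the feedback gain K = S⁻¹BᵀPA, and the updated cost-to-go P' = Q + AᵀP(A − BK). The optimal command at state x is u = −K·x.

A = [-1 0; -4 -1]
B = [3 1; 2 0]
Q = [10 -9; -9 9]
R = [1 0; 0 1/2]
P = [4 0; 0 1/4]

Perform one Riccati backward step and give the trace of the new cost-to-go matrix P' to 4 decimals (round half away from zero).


21.8009

BᵀP = [12.0000 0.5000; 4.0000 0.0000]
S = R + BᵀPB = [1 0; 0 1/2] + [37.0000 12.0000; 12.0000 4.0000] = [38.0000 12.0000; 12.0000 4.5000]
BᵀPA = [-14.0000 -0.5000; -4.0000 0.0000]
K = S⁻¹·BᵀPA = [-0.5556 -0.0833; 0.5926 0.2222]
A−BK = [0.0741 0.0278; -2.8889 -0.8333]
AᵀP(A−BK) = [2.5926 0.7222; 0.7222 0.2083]
P' = Q + AᵀP(A−BK) = [12.5926 -8.2778; -8.2778 9.2083]
tr(P') = 21.8009
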